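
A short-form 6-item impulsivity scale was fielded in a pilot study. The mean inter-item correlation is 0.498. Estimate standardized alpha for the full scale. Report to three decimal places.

Standardized α = k·r̄ / (1 + (k−1)·r̄) = 6 × 0.498 / (1 + 5 × 0.498)
  = 2.9880 / 3.4900 = 0.856

standardized alpha = 0.856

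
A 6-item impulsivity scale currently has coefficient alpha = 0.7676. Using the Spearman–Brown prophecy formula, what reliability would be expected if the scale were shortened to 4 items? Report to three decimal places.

Length factor m = 4/6 = 0.6667
α' = m·α / (1 − (1−m)·α)
   = 4/6 × 0.7676 / (1 − (1 − 4/6) × 0.7676)
   = 0.5117 / 0.7441 = 0.688

predicted reliability = 0.688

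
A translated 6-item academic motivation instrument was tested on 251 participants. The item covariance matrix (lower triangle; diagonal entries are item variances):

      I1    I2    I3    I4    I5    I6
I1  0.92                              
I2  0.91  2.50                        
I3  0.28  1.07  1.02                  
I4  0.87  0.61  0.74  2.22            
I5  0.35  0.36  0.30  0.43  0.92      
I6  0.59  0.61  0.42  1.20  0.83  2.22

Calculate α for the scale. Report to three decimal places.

Σσ²ᵢ = 0.92 + 2.50 + 1.02 + 2.22 + 0.92 + 2.22 = 9.80
Sum of the distinct covariances = 9.57
σ²_T = 9.80 + 2 × 9.57 = 28.94
α = (k/(k−1))·(1 − Σσ²ᵢ/σ²_T) = (6/5)·(1 − 9.80/28.94) = 0.794

α = 0.794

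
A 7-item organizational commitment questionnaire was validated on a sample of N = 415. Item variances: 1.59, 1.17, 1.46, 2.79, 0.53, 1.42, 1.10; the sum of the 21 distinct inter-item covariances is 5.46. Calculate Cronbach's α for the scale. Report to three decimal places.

α = 0.607

sum of item variances = 1.59 + 1.17 + 1.46 + 2.79 + 0.53 + 1.42 + 1.10 = 10.06
Sum of distinct covariances = 5.46
Var(T) = sum of item variances + 2·Σcov = 10.06 + 2 × 5.46 = 20.98
α = (7/6)·(1 − 10.06/20.98) = 0.607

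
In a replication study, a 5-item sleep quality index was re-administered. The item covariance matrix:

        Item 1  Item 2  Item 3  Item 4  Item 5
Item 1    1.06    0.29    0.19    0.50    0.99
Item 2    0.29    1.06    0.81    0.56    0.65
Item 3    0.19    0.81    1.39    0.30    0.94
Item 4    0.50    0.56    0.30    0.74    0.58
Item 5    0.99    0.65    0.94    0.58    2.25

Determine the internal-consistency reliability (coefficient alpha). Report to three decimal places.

coefficient alpha = 0.802

ΣVar(i) = 1.06 + 1.06 + 1.39 + 0.74 + 2.25 = 6.50
Sum of the distinct covariances = 5.81
σ²_T = 6.50 + 2 × 5.81 = 18.12
α = (k/(k−1))·(1 − ΣVar(i)/σ²_T) = (5/4)·(1 − 6.50/18.12) = 0.802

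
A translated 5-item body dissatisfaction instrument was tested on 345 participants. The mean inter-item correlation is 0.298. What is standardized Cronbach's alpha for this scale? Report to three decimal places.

Standardized α = k·r̄ / (1 + (k−1)·r̄) = 5 × 0.298 / (1 + 4 × 0.298)
  = 1.4900 / 2.1920 = 0.680

standardized Cronbach's alpha = 0.680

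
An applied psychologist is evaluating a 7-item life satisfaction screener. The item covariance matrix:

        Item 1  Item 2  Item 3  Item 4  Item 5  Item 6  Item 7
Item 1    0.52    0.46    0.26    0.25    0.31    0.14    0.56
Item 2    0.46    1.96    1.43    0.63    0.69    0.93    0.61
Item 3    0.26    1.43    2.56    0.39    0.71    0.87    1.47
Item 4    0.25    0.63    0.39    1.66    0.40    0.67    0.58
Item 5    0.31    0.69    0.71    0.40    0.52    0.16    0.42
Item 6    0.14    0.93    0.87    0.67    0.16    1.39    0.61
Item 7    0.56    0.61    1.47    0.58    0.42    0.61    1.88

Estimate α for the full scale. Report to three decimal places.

α = 0.823

Σσ²ᵢ = 0.52 + 1.96 + 2.56 + 1.66 + 0.52 + 1.39 + 1.88 = 10.49
Sum of off-diagonal covariances = 12.55
Var(T) = 10.49 + 2 × 12.55 = 35.59
α = (k/(k−1))·(1 − Σσ²ᵢ/Var(T)) = (7/6)·(1 − 10.49/35.59) = 0.823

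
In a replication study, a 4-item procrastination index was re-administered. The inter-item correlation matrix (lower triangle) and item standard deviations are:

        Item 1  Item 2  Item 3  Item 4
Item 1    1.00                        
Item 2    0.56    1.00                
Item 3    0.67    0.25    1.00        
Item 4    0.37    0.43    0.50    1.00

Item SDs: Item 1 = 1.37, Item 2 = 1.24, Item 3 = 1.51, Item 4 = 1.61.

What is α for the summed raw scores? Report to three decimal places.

Σσ²ᵢ = 1.37² + 1.24² + 1.51² + 1.61² = 8.2867
Covariances σ_ij = r_ij · s_i · s_j:
  σ(Item 1,Item 2) = 0.56 × 1.37 × 1.24 = 0.9513
  σ(Item 1,Item 3) = 0.67 × 1.37 × 1.51 = 1.3860
  σ(Item 1,Item 4) = 0.37 × 1.37 × 1.61 = 0.8161
  σ(Item 2,Item 3) = 0.25 × 1.24 × 1.51 = 0.4681
  σ(Item 2,Item 4) = 0.43 × 1.24 × 1.61 = 0.8585
  σ(Item 3,Item 4) = 0.50 × 1.51 × 1.61 = 1.2156
σ²_T = Σσ²ᵢ + 2·Σσ_ij = 8.2867 + 2 × 5.6956 = 19.6779
α = (4/3)·(1 − 8.2867/19.6779) = 0.772

α = 0.772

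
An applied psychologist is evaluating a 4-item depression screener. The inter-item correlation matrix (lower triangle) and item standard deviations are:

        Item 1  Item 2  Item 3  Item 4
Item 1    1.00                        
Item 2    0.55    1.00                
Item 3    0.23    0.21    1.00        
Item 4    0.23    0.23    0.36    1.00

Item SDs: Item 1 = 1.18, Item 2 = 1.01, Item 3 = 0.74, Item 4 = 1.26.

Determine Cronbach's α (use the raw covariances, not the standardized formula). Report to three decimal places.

Σσ²ᵢ = 1.18² + 1.01² + 0.74² + 1.26² = 4.5477
Covariances σ_ij = r_ij · s_i · s_j:
  σ(Item 1,Item 2) = 0.55 × 1.18 × 1.01 = 0.6555
  σ(Item 1,Item 3) = 0.23 × 1.18 × 0.74 = 0.2008
  σ(Item 1,Item 4) = 0.23 × 1.18 × 1.26 = 0.3420
  σ(Item 2,Item 3) = 0.21 × 1.01 × 0.74 = 0.1570
  σ(Item 2,Item 4) = 0.23 × 1.01 × 1.26 = 0.2927
  σ(Item 3,Item 4) = 0.36 × 0.74 × 1.26 = 0.3357
σ²_T = Σσ²ᵢ + 2·Σσ_ij = 4.5477 + 2 × 1.9837 = 8.5151
α = (4/3)·(1 − 4.5477/8.5151) = 0.621

Cronbach's α = 0.621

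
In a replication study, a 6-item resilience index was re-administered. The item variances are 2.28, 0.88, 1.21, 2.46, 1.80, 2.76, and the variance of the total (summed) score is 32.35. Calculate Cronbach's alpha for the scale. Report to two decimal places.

Σσᵢ² = 2.28 + 0.88 + 1.21 + 2.46 + 1.80 + 2.76 = 11.39
α = (k/(k−1))·(1 − Σσᵢ²/total variance) = (6/5)·(1 − 11.39/32.35) = 0.78

α = 0.78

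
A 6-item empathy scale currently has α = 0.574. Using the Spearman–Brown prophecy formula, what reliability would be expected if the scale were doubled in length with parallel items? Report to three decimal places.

Length factor m = 2
α' = m·α / (1 + (m−1)·α)
   = 2 × 0.574 / (1 + (2 − 1) × 0.574)
   = 1.1480 / 1.5740 = 0.729

predicted reliability = 0.729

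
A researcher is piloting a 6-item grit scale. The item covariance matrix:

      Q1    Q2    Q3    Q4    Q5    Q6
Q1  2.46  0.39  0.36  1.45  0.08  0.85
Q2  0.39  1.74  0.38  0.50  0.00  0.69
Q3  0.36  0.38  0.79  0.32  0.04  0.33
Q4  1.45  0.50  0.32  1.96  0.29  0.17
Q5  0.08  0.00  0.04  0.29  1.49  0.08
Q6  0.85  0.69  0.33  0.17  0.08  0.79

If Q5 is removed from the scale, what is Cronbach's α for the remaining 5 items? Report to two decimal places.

Cronbach's α = 0.73

Remaining items: Q1, Q2, Q3, Q4, Q6 (k = 5).
ΣVar(i) = 2.46 + 1.74 + 0.79 + 1.96 + 0.79 = 7.74
σ²_T = 7.74 + 2 × 5.44 = 18.62
α (item deleted) = (5/4)·(1 − 7.74/18.62) = 0.73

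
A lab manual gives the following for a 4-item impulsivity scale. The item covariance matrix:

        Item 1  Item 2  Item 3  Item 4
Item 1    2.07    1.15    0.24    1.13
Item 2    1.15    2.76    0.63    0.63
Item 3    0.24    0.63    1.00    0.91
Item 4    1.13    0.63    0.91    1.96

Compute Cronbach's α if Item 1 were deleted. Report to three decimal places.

Cronbach's α = 0.647

Remaining items: Item 2, Item 3, Item 4 (k = 3).
ΣVar(i) = 2.76 + 1.00 + 1.96 = 5.72
σ²_T = 5.72 + 2 × 2.17 = 10.06
α (item deleted) = (3/2)·(1 − 5.72/10.06) = 0.647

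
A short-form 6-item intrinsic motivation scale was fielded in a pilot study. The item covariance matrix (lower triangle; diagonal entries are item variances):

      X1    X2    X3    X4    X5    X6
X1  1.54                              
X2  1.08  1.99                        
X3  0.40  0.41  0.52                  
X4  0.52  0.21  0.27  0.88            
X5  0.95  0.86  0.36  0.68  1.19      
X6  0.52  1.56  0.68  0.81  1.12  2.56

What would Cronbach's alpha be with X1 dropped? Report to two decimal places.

Remaining items: X2, X3, X4, X5, X6 (k = 5).
Σσ²ᵢ = 1.99 + 0.52 + 0.88 + 1.19 + 2.56 = 7.14
Var(T) = 7.14 + 2 × 6.96 = 21.06
α (item deleted) = (5/4)·(1 − 7.14/21.06) = 0.83

Cronbach's alpha = 0.83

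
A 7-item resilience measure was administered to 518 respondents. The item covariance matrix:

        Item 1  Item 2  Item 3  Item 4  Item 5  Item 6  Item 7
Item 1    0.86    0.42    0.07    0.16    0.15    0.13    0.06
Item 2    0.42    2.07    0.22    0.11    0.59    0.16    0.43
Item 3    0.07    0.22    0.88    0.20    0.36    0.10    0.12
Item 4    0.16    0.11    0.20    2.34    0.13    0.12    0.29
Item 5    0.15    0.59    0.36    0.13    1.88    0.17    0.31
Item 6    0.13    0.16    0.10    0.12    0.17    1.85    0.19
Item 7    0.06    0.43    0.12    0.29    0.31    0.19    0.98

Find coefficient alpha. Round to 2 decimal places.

sum of item variances = 0.86 + 2.07 + 0.88 + 2.34 + 1.88 + 1.85 + 0.98 = 10.86
Sum of the distinct covariances = 4.49
σ²_total = 10.86 + 2 × 4.49 = 19.84
α = (k/(k−1))·(1 − sum of item variances/σ²_total) = (7/6)·(1 − 10.86/19.84) = 0.53

coefficient alpha = 0.53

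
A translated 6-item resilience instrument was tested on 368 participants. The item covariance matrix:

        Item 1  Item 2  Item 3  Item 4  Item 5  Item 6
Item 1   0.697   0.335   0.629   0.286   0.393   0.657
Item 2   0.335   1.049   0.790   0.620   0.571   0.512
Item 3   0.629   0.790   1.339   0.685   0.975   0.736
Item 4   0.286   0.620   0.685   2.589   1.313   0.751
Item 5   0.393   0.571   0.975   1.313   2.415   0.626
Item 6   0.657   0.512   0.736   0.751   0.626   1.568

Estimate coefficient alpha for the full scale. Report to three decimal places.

α = 0.806

ΣVar(i) = 0.697 + 1.049 + 1.339 + 2.589 + 2.415 + 1.568 = 9.657
Sum of off-diagonal covariances = 9.879
Var(T) = 9.657 + 2 × 9.879 = 29.415
α = (k/(k−1))·(1 − ΣVar(i)/Var(T)) = (6/5)·(1 − 9.657/29.415) = 0.806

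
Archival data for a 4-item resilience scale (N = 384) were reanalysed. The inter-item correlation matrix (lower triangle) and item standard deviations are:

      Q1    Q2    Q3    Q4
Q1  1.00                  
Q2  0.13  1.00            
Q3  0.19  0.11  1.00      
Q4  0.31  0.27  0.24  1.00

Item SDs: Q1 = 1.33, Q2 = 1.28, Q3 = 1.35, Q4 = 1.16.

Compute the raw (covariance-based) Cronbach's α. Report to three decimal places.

α = 0.505

Σσ²ᵢ = 1.33² + 1.28² + 1.35² + 1.16² = 6.5754
Covariances σ_ij = r_ij · s_i · s_j:
  σ(Q1,Q2) = 0.13 × 1.33 × 1.28 = 0.2213
  σ(Q1,Q3) = 0.19 × 1.33 × 1.35 = 0.3411
  σ(Q1,Q4) = 0.31 × 1.33 × 1.16 = 0.4783
  σ(Q2,Q3) = 0.11 × 1.28 × 1.35 = 0.1901
  σ(Q2,Q4) = 0.27 × 1.28 × 1.16 = 0.4009
  σ(Q3,Q4) = 0.24 × 1.35 × 1.16 = 0.3758
σ²_T = Σσ²ᵢ + 2·Σσ_ij = 6.5754 + 2 × 2.0075 = 10.5904
α = (4/3)·(1 − 6.5754/10.5904) = 0.505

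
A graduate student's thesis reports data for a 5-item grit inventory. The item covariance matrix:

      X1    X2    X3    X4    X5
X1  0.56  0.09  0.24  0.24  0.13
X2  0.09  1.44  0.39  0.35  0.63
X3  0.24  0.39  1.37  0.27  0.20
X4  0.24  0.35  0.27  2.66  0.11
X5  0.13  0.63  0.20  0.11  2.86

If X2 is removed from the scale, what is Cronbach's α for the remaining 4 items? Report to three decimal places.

Remaining items: X1, X3, X4, X5 (k = 4).
Σσᵢ² = 0.56 + 1.37 + 2.66 + 2.86 = 7.45
σ²_total = 7.45 + 2 × 1.19 = 9.83
α (item deleted) = (4/3)·(1 − 7.45/9.83) = 0.323

Cronbach's α = 0.323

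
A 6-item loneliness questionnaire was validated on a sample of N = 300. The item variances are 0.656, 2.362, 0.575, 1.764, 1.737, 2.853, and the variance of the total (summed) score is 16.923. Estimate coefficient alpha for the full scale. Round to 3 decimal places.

sum of item variances = 0.656 + 2.362 + 0.575 + 1.764 + 1.737 + 2.853 = 9.947
α = (k/(k−1))·(1 − sum of item variances/total variance) = (6/5)·(1 − 9.947/16.923) = 0.495

α = 0.495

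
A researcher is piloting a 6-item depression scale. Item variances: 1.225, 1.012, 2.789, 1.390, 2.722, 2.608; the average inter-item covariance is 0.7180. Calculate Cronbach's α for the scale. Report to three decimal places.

Σσ²ᵢ = 1.225 + 1.012 + 2.789 + 1.390 + 2.722 + 2.608 = 11.746
Sum of the 15 distinct covariances = 15 × 0.7180 = 10.7700
Var(T) = Σσ²ᵢ + 2·Σcov = 11.746 + 2 × 10.7700 = 33.2860
α = (6/5)·(1 − 11.746/33.2860) = 0.777

Cronbach's α = 0.777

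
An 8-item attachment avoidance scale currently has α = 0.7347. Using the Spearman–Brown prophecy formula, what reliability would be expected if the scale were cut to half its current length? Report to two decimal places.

predicted reliability = 0.58

Length factor m = 1/2
α' = m·α / (1 − (1−m)·α)
   = 1/2 × 0.7347 / (1 − (1 − 1/2) × 0.7347)
   = 0.3674 / 0.6326 = 0.58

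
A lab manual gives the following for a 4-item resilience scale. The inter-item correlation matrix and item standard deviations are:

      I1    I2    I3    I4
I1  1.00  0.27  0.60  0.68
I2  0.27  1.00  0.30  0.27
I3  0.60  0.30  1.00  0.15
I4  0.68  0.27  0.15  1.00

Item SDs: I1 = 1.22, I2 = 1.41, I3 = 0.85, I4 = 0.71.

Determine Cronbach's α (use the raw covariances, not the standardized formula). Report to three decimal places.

Cronbach's α = 0.673

Σσ²ᵢ = 1.22² + 1.41² + 0.85² + 0.71² = 4.7031
Covariances σ_ij = r_ij · s_i · s_j:
  σ(I1,I2) = 0.27 × 1.22 × 1.41 = 0.4645
  σ(I1,I3) = 0.60 × 1.22 × 0.85 = 0.6222
  σ(I1,I4) = 0.68 × 1.22 × 0.71 = 0.5890
  σ(I2,I3) = 0.30 × 1.41 × 0.85 = 0.3595
  σ(I2,I4) = 0.27 × 1.41 × 0.71 = 0.2703
  σ(I3,I4) = 0.15 × 0.85 × 0.71 = 0.0905
σ²_T = Σσ²ᵢ + 2·Σσ_ij = 4.7031 + 2 × 2.3960 = 9.4951
α = (4/3)·(1 − 4.7031/9.4951) = 0.673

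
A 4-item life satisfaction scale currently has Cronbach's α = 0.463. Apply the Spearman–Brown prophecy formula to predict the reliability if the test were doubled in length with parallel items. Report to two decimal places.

predicted reliability = 0.63

Length factor m = 2
α' = m·α / (1 + (m−1)·α)
   = 2 × 0.463 / (1 + (2 − 1) × 0.463)
   = 0.9260 / 1.4630 = 0.63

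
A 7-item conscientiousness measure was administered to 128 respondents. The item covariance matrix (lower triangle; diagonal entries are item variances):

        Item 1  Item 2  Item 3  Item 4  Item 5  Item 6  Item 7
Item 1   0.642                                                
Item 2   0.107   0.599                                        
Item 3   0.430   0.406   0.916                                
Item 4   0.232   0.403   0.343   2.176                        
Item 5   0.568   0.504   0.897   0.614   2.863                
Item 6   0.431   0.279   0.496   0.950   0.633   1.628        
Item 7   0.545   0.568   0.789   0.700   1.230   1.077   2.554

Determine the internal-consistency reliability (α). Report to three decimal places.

ΣVar(i) = 0.642 + 0.599 + 0.916 + 2.176 + 2.863 + 1.628 + 2.554 = 11.378
Sum of the distinct covariances = 12.202
σ²_T = 11.378 + 2 × 12.202 = 35.782
α = (k/(k−1))·(1 − ΣVar(i)/σ²_T) = (7/6)·(1 − 11.378/35.782) = 0.796

α = 0.796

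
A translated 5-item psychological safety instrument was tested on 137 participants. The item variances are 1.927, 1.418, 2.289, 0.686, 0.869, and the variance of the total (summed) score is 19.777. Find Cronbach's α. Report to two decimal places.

α = 0.80

Σσᵢ² = 1.927 + 1.418 + 2.289 + 0.686 + 0.869 = 7.189
α = (k/(k−1))·(1 − Σσᵢ²/total variance) = (5/4)·(1 − 7.189/19.777) = 0.80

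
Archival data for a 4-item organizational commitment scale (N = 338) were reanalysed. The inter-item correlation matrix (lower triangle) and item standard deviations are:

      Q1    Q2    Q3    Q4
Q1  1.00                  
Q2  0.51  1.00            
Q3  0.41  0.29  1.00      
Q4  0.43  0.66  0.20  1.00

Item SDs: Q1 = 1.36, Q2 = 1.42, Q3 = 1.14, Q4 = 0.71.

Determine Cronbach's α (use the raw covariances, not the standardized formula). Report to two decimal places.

Σσ²ᵢ = 1.36² + 1.42² + 1.14² + 0.71² = 5.6697
Covariances σ_ij = r_ij · s_i · s_j:
  σ(Q1,Q2) = 0.51 × 1.36 × 1.42 = 0.9849
  σ(Q1,Q3) = 0.41 × 1.36 × 1.14 = 0.6357
  σ(Q1,Q4) = 0.43 × 1.36 × 0.71 = 0.4152
  σ(Q2,Q3) = 0.29 × 1.42 × 1.14 = 0.4695
  σ(Q2,Q4) = 0.66 × 1.42 × 0.71 = 0.6654
  σ(Q3,Q4) = 0.20 × 1.14 × 0.71 = 0.1619
σ²_T = Σσ²ᵢ + 2·Σσ_ij = 5.6697 + 2 × 3.3326 = 12.3349
α = (4/3)·(1 − 5.6697/12.3349) = 0.72

Cronbach's α = 0.72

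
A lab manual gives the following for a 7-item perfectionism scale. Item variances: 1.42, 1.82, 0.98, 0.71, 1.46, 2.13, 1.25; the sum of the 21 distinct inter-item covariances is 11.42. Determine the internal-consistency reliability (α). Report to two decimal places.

α = 0.82

Σσᵢ² = 1.42 + 1.82 + 0.98 + 0.71 + 1.46 + 2.13 + 1.25 = 9.77
Sum of distinct covariances = 11.42
σ²_total = Σσᵢ² + 2·Σcov = 9.77 + 2 × 11.42 = 32.61
α = (7/6)·(1 − 9.77/32.61) = 0.82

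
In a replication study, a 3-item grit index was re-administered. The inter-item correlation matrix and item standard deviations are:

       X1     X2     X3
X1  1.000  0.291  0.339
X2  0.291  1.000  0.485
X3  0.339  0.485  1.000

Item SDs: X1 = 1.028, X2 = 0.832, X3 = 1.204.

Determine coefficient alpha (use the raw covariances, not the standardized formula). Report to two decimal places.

α = 0.63

Σσ²ᵢ = 1.028² + 0.832² + 1.204² = 3.1986
Covariances σ_ij = r_ij · s_i · s_j:
  σ(X1,X2) = 0.291 × 1.028 × 0.832 = 0.2489
  σ(X1,X3) = 0.339 × 1.028 × 1.204 = 0.4196
  σ(X2,X3) = 0.485 × 0.832 × 1.204 = 0.4858
σ²_T = Σσ²ᵢ + 2·Σσ_ij = 3.1986 + 2 × 1.1543 = 5.5072
α = (3/2)·(1 − 3.1986/5.5072) = 0.63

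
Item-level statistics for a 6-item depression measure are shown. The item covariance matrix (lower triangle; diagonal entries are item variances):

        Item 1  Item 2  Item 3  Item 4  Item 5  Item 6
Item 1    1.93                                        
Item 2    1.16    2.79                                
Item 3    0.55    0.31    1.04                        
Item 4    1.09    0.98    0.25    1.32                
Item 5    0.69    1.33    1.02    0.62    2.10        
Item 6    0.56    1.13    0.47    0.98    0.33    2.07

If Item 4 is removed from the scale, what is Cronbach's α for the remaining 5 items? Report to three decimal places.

Remaining items: Item 1, Item 2, Item 3, Item 5, Item 6 (k = 5).
Σσ²ᵢ = 1.93 + 2.79 + 1.04 + 2.10 + 2.07 = 9.93
σ²_total = 9.93 + 2 × 7.55 = 25.03
α (item deleted) = (5/4)·(1 − 9.93/25.03) = 0.754

Cronbach's α = 0.754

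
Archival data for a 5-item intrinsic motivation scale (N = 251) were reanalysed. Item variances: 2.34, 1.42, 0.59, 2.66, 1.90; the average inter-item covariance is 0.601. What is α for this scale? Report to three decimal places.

α = 0.718

Σσ²ᵢ = 2.34 + 1.42 + 0.59 + 2.66 + 1.90 = 8.91
Sum of the 10 distinct covariances = 10 × 0.601 = 6.010
total variance = Σσ²ᵢ + 2·Σcov = 8.91 + 2 × 6.010 = 20.930
α = (5/4)·(1 − 8.91/20.930) = 0.718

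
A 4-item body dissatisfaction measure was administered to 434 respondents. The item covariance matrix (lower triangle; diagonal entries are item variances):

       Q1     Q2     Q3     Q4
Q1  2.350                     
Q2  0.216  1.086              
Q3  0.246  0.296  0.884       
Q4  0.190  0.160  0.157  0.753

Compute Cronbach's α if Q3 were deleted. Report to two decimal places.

Cronbach's α = 0.32

Remaining items: Q1, Q2, Q4 (k = 3).
sum of item variances = 2.350 + 1.086 + 0.753 = 4.189
Var(T) = 4.189 + 2 × 0.566 = 5.321
α (item deleted) = (3/2)·(1 − 4.189/5.321) = 0.32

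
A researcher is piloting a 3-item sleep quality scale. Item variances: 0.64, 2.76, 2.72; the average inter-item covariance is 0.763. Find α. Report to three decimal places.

α = 0.642

ΣVar(i) = 0.64 + 2.76 + 2.72 = 6.12
Sum of the 3 distinct covariances = 3 × 0.763 = 2.289
σ²_T = ΣVar(i) + 2·Σcov = 6.12 + 2 × 2.289 = 10.698
α = (3/2)·(1 − 6.12/10.698) = 0.642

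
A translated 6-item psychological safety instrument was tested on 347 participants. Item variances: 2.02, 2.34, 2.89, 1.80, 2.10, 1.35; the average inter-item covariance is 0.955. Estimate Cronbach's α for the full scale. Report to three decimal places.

Σσ²ᵢ = 2.02 + 2.34 + 2.89 + 1.80 + 2.10 + 1.35 = 12.50
Sum of the 15 distinct covariances = 15 × 0.955 = 14.325
Var(T) = Σσ²ᵢ + 2·Σcov = 12.50 + 2 × 14.325 = 41.150
α = (6/5)·(1 − 12.50/41.150) = 0.835

α = 0.835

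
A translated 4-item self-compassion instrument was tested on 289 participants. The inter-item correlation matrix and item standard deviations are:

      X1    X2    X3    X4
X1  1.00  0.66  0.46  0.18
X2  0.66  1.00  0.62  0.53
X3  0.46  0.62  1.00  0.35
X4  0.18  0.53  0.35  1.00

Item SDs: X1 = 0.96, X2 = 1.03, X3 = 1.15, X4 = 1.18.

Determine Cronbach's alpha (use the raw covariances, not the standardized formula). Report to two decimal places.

Cronbach's alpha = 0.77

Σσ²ᵢ = 0.96² + 1.03² + 1.15² + 1.18² = 4.6974
Covariances σ_ij = r_ij · s_i · s_j:
  σ(X1,X2) = 0.66 × 0.96 × 1.03 = 0.6526
  σ(X1,X3) = 0.46 × 0.96 × 1.15 = 0.5078
  σ(X1,X4) = 0.18 × 0.96 × 1.18 = 0.2039
  σ(X2,X3) = 0.62 × 1.03 × 1.15 = 0.7344
  σ(X2,X4) = 0.53 × 1.03 × 1.18 = 0.6442
  σ(X3,X4) = 0.35 × 1.15 × 1.18 = 0.4749
σ²_T = Σσ²ᵢ + 2·Σσ_ij = 4.6974 + 2 × 3.2178 = 11.1330
α = (4/3)·(1 − 4.6974/11.1330) = 0.77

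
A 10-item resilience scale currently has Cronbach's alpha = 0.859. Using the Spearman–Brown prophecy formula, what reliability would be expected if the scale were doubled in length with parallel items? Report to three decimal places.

predicted reliability = 0.924

Length factor m = 2
α' = m·α / (1 + (m−1)·α)
   = 2 × 0.859 / (1 + (2 − 1) × 0.859)
   = 1.7180 / 1.8590 = 0.924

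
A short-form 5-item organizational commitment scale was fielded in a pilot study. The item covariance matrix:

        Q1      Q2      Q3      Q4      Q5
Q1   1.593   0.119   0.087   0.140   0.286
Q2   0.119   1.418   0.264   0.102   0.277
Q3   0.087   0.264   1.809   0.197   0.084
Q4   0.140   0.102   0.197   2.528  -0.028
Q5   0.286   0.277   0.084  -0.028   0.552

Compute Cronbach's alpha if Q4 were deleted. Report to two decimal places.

α = 0.39

Remaining items: Q1, Q2, Q3, Q5 (k = 4).
Σσ²ᵢ = 1.593 + 1.418 + 1.809 + 0.552 = 5.372
σ²_total = 5.372 + 2 × 1.117 = 7.606
α (item deleted) = (4/3)·(1 − 5.372/7.606) = 0.39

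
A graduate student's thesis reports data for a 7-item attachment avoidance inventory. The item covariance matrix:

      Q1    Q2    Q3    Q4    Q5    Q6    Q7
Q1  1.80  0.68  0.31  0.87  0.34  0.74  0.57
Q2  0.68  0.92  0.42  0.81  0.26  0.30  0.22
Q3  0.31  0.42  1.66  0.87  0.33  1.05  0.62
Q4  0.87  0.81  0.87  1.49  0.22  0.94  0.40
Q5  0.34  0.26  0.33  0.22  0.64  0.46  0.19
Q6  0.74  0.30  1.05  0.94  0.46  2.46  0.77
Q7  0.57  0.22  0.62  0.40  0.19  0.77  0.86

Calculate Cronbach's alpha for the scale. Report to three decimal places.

Σσᵢ² = 1.80 + 0.92 + 1.66 + 1.49 + 0.64 + 2.46 + 0.86 = 9.83
Sum of the distinct covariances = 11.37
σ²_T = 9.83 + 2 × 11.37 = 32.57
α = (k/(k−1))·(1 − Σσᵢ²/σ²_T) = (7/6)·(1 − 9.83/32.57) = 0.815

Cronbach's alpha = 0.815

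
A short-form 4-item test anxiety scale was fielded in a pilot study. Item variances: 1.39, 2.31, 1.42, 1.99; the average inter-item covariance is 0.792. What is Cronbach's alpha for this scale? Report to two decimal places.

sum of item variances = 1.39 + 2.31 + 1.42 + 1.99 = 7.11
Sum of the 6 distinct covariances = 6 × 0.792 = 4.752
σ²_T = sum of item variances + 2·Σcov = 7.11 + 2 × 4.752 = 16.614
α = (4/3)·(1 − 7.11/16.614) = 0.76

Cronbach's alpha = 0.76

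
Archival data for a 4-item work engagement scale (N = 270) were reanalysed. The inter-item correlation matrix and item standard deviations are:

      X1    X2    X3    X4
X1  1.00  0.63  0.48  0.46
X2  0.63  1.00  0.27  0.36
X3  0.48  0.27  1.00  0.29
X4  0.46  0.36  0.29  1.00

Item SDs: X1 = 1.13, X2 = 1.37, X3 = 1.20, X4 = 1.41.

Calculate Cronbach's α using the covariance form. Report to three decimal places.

Σσ²ᵢ = 1.13² + 1.37² + 1.20² + 1.41² = 6.5819
Covariances σ_ij = r_ij · s_i · s_j:
  σ(X1,X2) = 0.63 × 1.13 × 1.37 = 0.9753
  σ(X1,X3) = 0.48 × 1.13 × 1.20 = 0.6509
  σ(X1,X4) = 0.46 × 1.13 × 1.41 = 0.7329
  σ(X2,X3) = 0.27 × 1.37 × 1.20 = 0.4439
  σ(X2,X4) = 0.36 × 1.37 × 1.41 = 0.6954
  σ(X3,X4) = 0.29 × 1.20 × 1.41 = 0.4907
σ²_T = Σσ²ᵢ + 2·Σσ_ij = 6.5819 + 2 × 3.9891 = 14.5601
α = (4/3)·(1 − 6.5819/14.5601) = 0.731

Cronbach's α = 0.731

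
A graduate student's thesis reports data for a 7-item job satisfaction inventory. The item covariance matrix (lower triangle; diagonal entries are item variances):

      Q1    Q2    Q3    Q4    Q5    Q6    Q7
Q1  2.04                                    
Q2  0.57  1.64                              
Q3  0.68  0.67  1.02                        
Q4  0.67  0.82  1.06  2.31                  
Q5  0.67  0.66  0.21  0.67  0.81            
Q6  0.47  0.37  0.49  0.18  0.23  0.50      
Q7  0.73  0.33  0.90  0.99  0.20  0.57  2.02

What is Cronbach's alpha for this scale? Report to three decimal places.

sum of item variances = 2.04 + 1.64 + 1.02 + 2.31 + 0.81 + 0.50 + 2.02 = 10.34
Sum of the distinct covariances = 12.14
Var(T) = 10.34 + 2 × 12.14 = 34.62
α = (k/(k−1))·(1 − sum of item variances/Var(T)) = (7/6)·(1 − 10.34/34.62) = 0.818

α = 0.818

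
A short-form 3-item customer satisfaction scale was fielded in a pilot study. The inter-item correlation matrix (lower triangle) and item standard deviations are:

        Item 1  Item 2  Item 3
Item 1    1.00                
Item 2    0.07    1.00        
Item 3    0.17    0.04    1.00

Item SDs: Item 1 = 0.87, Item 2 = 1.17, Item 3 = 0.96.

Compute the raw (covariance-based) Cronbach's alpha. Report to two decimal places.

Σσ²ᵢ = 0.87² + 1.17² + 0.96² = 3.0474
Covariances σ_ij = r_ij · s_i · s_j:
  σ(Item 1,Item 2) = 0.07 × 0.87 × 1.17 = 0.0713
  σ(Item 1,Item 3) = 0.17 × 0.87 × 0.96 = 0.1420
  σ(Item 2,Item 3) = 0.04 × 1.17 × 0.96 = 0.0449
σ²_T = Σσ²ᵢ + 2·Σσ_ij = 3.0474 + 2 × 0.2582 = 3.5638
α = (3/2)·(1 − 3.0474/3.5638) = 0.22

α = 0.22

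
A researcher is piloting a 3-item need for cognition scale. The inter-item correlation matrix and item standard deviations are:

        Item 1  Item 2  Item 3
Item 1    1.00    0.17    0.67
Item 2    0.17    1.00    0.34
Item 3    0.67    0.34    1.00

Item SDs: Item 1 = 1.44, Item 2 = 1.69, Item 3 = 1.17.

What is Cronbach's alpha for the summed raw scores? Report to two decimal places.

Cronbach's alpha = 0.62

Σσ²ᵢ = 1.44² + 1.69² + 1.17² = 6.2986
Covariances σ_ij = r_ij · s_i · s_j:
  σ(Item 1,Item 2) = 0.17 × 1.44 × 1.69 = 0.4137
  σ(Item 1,Item 3) = 0.67 × 1.44 × 1.17 = 1.1288
  σ(Item 2,Item 3) = 0.34 × 1.69 × 1.17 = 0.6723
σ²_T = Σσ²ᵢ + 2·Σσ_ij = 6.2986 + 2 × 2.2148 = 10.7282
α = (3/2)·(1 − 6.2986/10.7282) = 0.62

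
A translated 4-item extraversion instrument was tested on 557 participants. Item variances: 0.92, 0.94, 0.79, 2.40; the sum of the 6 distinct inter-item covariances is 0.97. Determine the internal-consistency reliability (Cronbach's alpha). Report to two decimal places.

α = 0.37

sum of item variances = 0.92 + 0.94 + 0.79 + 2.40 = 5.05
Sum of distinct covariances = 0.97
σ²_T = sum of item variances + 2·Σcov = 5.05 + 2 × 0.97 = 6.99
α = (4/3)·(1 − 5.05/6.99) = 0.37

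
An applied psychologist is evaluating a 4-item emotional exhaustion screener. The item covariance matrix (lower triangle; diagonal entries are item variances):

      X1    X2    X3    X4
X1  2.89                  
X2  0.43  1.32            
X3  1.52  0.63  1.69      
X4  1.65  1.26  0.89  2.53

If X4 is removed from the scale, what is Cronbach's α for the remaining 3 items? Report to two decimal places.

Remaining items: X1, X2, X3 (k = 3).
sum of item variances = 2.89 + 1.32 + 1.69 = 5.90
total variance = 5.90 + 2 × 2.58 = 11.06
α (item deleted) = (3/2)·(1 − 5.90/11.06) = 0.70

α = 0.70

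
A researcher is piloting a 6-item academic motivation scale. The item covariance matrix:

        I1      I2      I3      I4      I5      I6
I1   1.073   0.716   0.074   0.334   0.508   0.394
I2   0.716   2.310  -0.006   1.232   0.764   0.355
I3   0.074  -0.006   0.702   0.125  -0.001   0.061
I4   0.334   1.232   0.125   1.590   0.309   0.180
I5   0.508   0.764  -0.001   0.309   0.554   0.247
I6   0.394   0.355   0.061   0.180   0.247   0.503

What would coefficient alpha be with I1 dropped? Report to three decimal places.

α = 0.670

Remaining items: I2, I3, I4, I5, I6 (k = 5).
sum of item variances = 2.310 + 0.702 + 1.590 + 0.554 + 0.503 = 5.659
σ²_T = 5.659 + 2 × 3.266 = 12.191
α (item deleted) = (5/4)·(1 − 5.659/12.191) = 0.670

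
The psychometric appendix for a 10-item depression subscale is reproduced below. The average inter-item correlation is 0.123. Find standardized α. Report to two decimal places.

Standardized α = k·r̄ / (1 + (k−1)·r̄) = 10 × 0.123 / (1 + 9 × 0.123)
  = 1.2300 / 2.1070 = 0.58

standardized α = 0.58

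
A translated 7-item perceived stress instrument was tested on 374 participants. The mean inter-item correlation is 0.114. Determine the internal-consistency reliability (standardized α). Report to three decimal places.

standardized α = 0.474

Standardized α = k·r̄ / (1 + (k−1)·r̄) = 7 × 0.114 / (1 + 6 × 0.114)
  = 0.7980 / 1.6840 = 0.474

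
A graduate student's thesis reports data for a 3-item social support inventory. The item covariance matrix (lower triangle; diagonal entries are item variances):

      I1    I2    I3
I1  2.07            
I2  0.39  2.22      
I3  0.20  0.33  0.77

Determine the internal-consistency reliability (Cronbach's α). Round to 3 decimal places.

Σσ²ᵢ = 2.07 + 2.22 + 0.77 = 5.06
Sum of the distinct covariances = 0.92
σ²_total = 5.06 + 2 × 0.92 = 6.90
α = (k/(k−1))·(1 − Σσ²ᵢ/σ²_total) = (3/2)·(1 − 5.06/6.90) = 0.400

α = 0.400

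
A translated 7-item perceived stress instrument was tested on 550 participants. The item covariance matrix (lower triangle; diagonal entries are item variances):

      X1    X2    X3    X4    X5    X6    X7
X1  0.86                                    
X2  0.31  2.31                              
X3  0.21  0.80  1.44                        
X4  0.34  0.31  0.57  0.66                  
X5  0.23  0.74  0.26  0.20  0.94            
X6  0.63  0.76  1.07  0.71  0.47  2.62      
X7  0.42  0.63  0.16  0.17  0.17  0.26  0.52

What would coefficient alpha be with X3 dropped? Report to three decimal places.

Remaining items: X1, X2, X4, X5, X6, X7 (k = 6).
sum of item variances = 0.86 + 2.31 + 0.66 + 0.94 + 2.62 + 0.52 = 7.91
σ²_T = 7.91 + 2 × 6.35 = 20.61
α (item deleted) = (6/5)·(1 − 7.91/20.61) = 0.739

coefficient alpha = 0.739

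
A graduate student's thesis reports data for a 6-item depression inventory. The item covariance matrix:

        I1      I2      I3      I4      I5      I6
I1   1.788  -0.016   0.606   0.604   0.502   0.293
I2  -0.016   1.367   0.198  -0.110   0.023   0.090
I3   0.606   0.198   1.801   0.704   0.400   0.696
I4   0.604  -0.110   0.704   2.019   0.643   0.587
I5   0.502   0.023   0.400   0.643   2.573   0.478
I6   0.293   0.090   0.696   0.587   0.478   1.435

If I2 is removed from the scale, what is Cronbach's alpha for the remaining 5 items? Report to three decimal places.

α = 0.668

Remaining items: I1, I3, I4, I5, I6 (k = 5).
sum of item variances = 1.788 + 1.801 + 2.019 + 2.573 + 1.435 = 9.616
total variance = 9.616 + 2 × 5.513 = 20.642
α (item deleted) = (5/4)·(1 − 9.616/20.642) = 0.668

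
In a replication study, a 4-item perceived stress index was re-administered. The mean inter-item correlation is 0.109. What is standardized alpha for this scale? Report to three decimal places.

Standardized α = k·r̄ / (1 + (k−1)·r̄) = 4 × 0.109 / (1 + 3 × 0.109)
  = 0.4360 / 1.3270 = 0.329

standardized alpha = 0.329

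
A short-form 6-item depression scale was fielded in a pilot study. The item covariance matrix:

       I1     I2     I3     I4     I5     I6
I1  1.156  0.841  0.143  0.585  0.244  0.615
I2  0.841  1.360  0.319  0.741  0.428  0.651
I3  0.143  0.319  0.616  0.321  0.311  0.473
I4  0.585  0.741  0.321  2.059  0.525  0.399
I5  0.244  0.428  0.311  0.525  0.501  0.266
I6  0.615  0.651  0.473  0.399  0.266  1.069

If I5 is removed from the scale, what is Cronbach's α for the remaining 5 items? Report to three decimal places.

α = 0.774

Remaining items: I1, I2, I3, I4, I6 (k = 5).
Σσ²ᵢ = 1.156 + 1.360 + 0.616 + 2.059 + 1.069 = 6.260
σ²_T = 6.260 + 2 × 5.088 = 16.436
α (item deleted) = (5/4)·(1 − 6.260/16.436) = 0.774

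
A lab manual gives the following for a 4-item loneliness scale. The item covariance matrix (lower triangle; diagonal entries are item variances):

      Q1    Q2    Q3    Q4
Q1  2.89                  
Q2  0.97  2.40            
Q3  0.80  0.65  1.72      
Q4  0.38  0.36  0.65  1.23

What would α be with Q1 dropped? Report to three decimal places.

α = 0.574

Remaining items: Q2, Q3, Q4 (k = 3).
sum of item variances = 2.40 + 1.72 + 1.23 = 5.35
total variance = 5.35 + 2 × 1.66 = 8.67
α (item deleted) = (3/2)·(1 − 5.35/8.67) = 0.574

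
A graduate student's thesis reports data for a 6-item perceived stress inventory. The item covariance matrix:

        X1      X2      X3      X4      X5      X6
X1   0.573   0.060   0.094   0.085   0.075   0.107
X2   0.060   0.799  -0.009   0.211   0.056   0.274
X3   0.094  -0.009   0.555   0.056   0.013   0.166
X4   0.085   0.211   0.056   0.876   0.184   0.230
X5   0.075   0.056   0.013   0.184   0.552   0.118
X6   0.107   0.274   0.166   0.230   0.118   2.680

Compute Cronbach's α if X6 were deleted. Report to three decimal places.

α = 0.412

Remaining items: X1, X2, X3, X4, X5 (k = 5).
Σσ²ᵢ = 0.573 + 0.799 + 0.555 + 0.876 + 0.552 = 3.355
total variance = 3.355 + 2 × 0.825 = 5.005
α (item deleted) = (5/4)·(1 − 3.355/5.005) = 0.412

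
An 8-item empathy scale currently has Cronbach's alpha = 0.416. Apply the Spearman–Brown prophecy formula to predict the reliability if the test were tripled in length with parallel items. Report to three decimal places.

predicted reliability = 0.681

Length factor m = 3
α' = m·α / (1 + (m−1)·α)
   = 3 × 0.416 / (1 + (3 − 1) × 0.416)
   = 1.2480 / 1.8320 = 0.681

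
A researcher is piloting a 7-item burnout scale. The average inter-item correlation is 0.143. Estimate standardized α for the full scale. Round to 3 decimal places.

standardized α = 0.539

Standardized α = k·r̄ / (1 + (k−1)·r̄) = 7 × 0.143 / (1 + 6 × 0.143)
  = 1.0010 / 1.8580 = 0.539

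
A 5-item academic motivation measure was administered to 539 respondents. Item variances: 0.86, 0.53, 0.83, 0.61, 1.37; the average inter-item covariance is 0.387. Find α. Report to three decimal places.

ΣVar(i) = 0.86 + 0.53 + 0.83 + 0.61 + 1.37 = 4.20
Sum of the 10 distinct covariances = 10 × 0.387 = 3.870
Var(T) = ΣVar(i) + 2·Σcov = 4.20 + 2 × 3.870 = 11.940
α = (5/4)·(1 − 4.20/11.940) = 0.810

α = 0.810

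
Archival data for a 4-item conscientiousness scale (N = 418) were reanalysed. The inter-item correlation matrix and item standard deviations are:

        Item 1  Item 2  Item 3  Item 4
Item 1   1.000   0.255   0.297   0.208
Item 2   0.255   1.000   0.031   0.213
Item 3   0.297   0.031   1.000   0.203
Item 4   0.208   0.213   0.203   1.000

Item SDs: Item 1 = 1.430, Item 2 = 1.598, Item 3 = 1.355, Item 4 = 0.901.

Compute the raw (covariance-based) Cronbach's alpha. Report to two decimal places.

α = 0.48

Σσ²ᵢ = 1.430² + 1.598² + 1.355² + 0.901² = 7.2463
Covariances σ_ij = r_ij · s_i · s_j:
  σ(Item 1,Item 2) = 0.255 × 1.430 × 1.598 = 0.5827
  σ(Item 1,Item 3) = 0.297 × 1.430 × 1.355 = 0.5755
  σ(Item 1,Item 4) = 0.208 × 1.430 × 0.901 = 0.2680
  σ(Item 2,Item 3) = 0.031 × 1.598 × 1.355 = 0.0671
  σ(Item 2,Item 4) = 0.213 × 1.598 × 0.901 = 0.3067
  σ(Item 3,Item 4) = 0.203 × 1.355 × 0.901 = 0.2478
σ²_T = Σσ²ᵢ + 2·Σσ_ij = 7.2463 + 2 × 2.0478 = 11.3419
α = (4/3)·(1 − 7.2463/11.3419) = 0.48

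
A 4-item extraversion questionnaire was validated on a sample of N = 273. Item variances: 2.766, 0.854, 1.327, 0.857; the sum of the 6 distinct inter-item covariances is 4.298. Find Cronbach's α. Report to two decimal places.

sum of item variances = 2.766 + 0.854 + 1.327 + 0.857 = 5.804
Sum of distinct covariances = 4.298
σ²_total = sum of item variances + 2·Σcov = 5.804 + 2 × 4.298 = 14.400
α = (4/3)·(1 − 5.804/14.400) = 0.80

α = 0.80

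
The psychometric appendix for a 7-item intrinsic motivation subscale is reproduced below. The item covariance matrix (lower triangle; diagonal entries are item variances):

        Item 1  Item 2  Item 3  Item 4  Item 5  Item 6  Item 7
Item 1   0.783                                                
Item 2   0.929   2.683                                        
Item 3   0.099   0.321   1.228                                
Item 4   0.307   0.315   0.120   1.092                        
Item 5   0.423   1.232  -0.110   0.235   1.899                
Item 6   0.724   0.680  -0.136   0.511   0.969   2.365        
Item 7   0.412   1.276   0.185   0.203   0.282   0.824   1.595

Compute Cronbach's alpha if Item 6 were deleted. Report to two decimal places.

Remaining items: Item 1, Item 2, Item 3, Item 4, Item 5, Item 7 (k = 6).
Σσ²ᵢ = 0.783 + 2.683 + 1.228 + 1.092 + 1.899 + 1.595 = 9.280
Var(T) = 9.280 + 2 × 6.229 = 21.738
α (item deleted) = (6/5)·(1 − 9.280/21.738) = 0.69

α = 0.69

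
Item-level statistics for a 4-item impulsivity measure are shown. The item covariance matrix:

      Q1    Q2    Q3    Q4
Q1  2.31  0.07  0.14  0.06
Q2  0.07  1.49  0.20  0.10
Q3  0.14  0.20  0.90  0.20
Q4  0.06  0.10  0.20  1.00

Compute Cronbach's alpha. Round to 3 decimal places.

Σσ²ᵢ = 2.31 + 1.49 + 0.90 + 1.00 = 5.70
Σ_{i<j} σ_ij = 0.77
σ²_total = 5.70 + 2 × 0.77 = 7.24
α = (k/(k−1))·(1 − Σσ²ᵢ/σ²_total) = (4/3)·(1 − 5.70/7.24) = 0.284

Cronbach's alpha = 0.284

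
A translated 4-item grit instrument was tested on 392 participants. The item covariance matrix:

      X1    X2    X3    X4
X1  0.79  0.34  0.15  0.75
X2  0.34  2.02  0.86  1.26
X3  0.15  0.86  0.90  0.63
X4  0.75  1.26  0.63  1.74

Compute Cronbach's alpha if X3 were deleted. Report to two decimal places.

Remaining items: X1, X2, X4 (k = 3).
ΣVar(i) = 0.79 + 2.02 + 1.74 = 4.55
σ²_total = 4.55 + 2 × 2.35 = 9.25
α (item deleted) = (3/2)·(1 − 4.55/9.25) = 0.76

α = 0.76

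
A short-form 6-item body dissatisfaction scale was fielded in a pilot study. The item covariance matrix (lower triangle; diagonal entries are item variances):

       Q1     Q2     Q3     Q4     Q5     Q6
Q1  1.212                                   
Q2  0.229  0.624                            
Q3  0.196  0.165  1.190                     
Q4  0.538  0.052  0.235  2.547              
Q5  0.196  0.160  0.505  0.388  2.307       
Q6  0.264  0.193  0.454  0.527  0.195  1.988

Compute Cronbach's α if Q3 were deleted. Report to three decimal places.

Cronbach's α = 0.484

Remaining items: Q1, Q2, Q4, Q5, Q6 (k = 5).
Σσᵢ² = 1.212 + 0.624 + 2.547 + 2.307 + 1.988 = 8.678
σ²_T = 8.678 + 2 × 2.742 = 14.162
α (item deleted) = (5/4)·(1 − 8.678/14.162) = 0.484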